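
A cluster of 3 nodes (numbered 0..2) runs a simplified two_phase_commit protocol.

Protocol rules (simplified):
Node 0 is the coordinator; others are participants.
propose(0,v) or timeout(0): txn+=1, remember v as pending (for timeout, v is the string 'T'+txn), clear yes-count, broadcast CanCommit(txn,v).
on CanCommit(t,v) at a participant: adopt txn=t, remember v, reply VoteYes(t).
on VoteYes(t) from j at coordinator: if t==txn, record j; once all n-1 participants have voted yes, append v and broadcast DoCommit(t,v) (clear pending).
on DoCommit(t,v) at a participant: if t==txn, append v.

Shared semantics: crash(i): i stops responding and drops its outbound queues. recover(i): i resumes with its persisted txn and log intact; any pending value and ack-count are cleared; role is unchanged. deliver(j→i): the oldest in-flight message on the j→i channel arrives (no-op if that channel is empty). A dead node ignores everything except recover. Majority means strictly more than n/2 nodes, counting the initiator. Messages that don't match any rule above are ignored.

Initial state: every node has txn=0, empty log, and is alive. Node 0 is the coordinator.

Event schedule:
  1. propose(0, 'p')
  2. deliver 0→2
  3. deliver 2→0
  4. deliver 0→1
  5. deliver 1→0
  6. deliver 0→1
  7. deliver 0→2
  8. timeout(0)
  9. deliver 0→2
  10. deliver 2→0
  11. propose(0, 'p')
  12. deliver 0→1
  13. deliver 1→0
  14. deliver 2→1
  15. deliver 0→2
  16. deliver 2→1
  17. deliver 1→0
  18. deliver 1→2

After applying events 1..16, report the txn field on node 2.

1. propose(0,'p'):  <0:coor t1 ->
2. deliver 0→2:  <2:part t1 ->
3. deliver 2→0:  nop
4. deliver 0→1:  <1:part t1 ->
5. deliver 1→0:  <0:coor t1 p>
6. deliver 0→1:  <1:part t1 p>
7. deliver 0→2:  <2:part t1 p>
8. timeout(0):  <0:coor t2 p>
9. deliver 0→2:  <2:part t2 p>
10. deliver 2→0:  nop
11. propose(0,'p'):  <0:coor t3 p>
12. deliver 0→1:  <1:part t2 p>
13. deliver 1→0:  nop
14. deliver 2→1:  nop
15. deliver 0→2:  <2:part t3 p>
16. deliver 2→1:  nop

3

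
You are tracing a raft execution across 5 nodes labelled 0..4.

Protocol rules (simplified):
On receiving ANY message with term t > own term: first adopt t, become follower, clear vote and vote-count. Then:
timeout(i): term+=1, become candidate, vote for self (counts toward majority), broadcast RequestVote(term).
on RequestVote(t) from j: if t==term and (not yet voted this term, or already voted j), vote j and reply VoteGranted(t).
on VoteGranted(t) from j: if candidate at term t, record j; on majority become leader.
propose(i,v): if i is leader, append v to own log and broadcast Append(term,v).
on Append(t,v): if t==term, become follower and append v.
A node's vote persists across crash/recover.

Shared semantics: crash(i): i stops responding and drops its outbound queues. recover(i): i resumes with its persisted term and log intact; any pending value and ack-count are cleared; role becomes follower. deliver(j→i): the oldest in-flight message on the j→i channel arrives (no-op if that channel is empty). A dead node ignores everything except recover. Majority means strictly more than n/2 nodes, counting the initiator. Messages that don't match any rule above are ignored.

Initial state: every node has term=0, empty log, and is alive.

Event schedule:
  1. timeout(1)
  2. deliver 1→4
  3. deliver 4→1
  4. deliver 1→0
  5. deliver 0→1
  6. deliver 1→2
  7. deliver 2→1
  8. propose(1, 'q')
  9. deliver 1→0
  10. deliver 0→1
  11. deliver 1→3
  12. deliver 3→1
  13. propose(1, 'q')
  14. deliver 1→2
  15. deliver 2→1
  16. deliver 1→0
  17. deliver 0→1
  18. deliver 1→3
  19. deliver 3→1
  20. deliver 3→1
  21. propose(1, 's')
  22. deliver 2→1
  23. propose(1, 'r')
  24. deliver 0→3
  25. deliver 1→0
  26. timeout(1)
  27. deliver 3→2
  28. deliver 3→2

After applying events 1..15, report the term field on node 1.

1

e1 timeout(1): 1[cand,t=1,-]
e2 deliver 1→4: 4[foll,t=1,-]
e3 deliver 4→1: ·
e4 deliver 1→0: 0[foll,t=1,-]
e5 deliver 0→1: 1[lead,t=1,-]
e6 deliver 1→2: 2[foll,t=1,-]
e7 deliver 2→1: ·
e8 propose(1,'q'): 1[lead,t=1,q]
e9 deliver 1→0: 0[foll,t=1,q]
e10 deliver 0→1: ·
e11 deliver 1→3: 3[foll,t=1,-]
e12 deliver 3→1: ·
e13 propose(1,'q'): 1[lead,t=1,q,q]
e14 deliver 1→2: 2[foll,t=1,q]
e15 deliver 2→1: ·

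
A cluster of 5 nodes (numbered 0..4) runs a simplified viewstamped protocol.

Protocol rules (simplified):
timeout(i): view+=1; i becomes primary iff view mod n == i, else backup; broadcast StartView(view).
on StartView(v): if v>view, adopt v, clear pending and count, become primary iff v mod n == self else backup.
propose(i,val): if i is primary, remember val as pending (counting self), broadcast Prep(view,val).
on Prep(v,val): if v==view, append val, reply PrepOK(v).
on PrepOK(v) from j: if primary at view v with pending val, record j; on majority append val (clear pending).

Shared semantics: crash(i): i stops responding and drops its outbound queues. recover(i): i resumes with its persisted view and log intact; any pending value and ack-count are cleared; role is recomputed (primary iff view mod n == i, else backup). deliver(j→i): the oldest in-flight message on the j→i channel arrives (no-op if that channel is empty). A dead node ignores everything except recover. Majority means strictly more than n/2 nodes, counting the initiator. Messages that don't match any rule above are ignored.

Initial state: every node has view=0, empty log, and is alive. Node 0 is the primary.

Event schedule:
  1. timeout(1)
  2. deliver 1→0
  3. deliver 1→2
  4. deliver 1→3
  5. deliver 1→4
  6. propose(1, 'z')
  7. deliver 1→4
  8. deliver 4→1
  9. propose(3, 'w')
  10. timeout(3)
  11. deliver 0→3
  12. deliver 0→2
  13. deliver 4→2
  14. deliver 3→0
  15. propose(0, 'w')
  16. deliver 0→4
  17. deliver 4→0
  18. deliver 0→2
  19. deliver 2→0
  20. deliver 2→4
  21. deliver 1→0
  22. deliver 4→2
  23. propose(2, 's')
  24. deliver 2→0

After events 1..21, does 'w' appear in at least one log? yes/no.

no

after 1 — timeout(1): n1:prim/v1/[-]
after 2 — deliver 1→0: n0:back/v1/[-]
after 3 — deliver 1→2: n2:back/v1/[-]
after 4 — deliver 1→3: n3:back/v1/[-]
after 5 — deliver 1→4: n4:back/v1/[-]
after 6 — propose(1,'z'): ·
after 7 — deliver 1→4: n4:back/v1/[z]
after 8 — deliver 4→1: ·
after 9 — propose(3,'w'): ·
after 10 — timeout(3): n3:back/v2/[-]
after 11 — deliver 0→3: ·
after 12 — deliver 0→2: ·
after 13 — deliver 4→2: ·
after 14 — deliver 3→0: n0:back/v2/[-]
after 15 — propose(0,'w'): ·
after 16 — deliver 0→4: ·
after 17 — deliver 4→0: ·
after 18 — deliver 0→2: ·
after 19 — deliver 2→0: ·
after 20 — deliver 2→4: ·
after 21 — deliver 1→0: ·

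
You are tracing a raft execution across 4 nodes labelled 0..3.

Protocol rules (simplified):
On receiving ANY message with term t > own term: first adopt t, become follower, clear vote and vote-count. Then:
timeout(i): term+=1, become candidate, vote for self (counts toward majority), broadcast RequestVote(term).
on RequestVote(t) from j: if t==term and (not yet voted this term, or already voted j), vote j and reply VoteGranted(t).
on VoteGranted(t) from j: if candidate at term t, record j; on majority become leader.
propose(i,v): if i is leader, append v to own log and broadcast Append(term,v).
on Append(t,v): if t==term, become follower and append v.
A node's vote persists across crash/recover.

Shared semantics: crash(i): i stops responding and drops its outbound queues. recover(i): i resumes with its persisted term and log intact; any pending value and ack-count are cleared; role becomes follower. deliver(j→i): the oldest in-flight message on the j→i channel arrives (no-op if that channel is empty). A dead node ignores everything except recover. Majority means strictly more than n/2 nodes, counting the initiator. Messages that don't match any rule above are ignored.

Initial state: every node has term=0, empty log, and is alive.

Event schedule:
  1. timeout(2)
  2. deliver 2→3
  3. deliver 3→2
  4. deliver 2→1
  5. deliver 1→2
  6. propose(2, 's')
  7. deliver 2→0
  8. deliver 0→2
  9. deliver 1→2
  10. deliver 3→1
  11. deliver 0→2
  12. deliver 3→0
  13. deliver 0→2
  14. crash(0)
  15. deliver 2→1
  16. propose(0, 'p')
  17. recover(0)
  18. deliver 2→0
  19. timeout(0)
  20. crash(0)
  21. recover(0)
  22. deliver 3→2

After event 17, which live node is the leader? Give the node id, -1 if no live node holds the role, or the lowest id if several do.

2

e1 timeout(2): 2[cand,t=1,-]
e2 deliver 2→3: 3[foll,t=1,-]
e3 deliver 3→2: ·
e4 deliver 2→1: 1[foll,t=1,-]
e5 deliver 1→2: 2[lead,t=1,-]
e6 propose(2,'s'): 2[lead,t=1,s]
e7 deliver 2→0: 0[foll,t=1,-]
e8 deliver 0→2: ·
e9 deliver 1→2: ·
e10 deliver 3→1: ·
e11 deliver 0→2: ·
e12 deliver 3→0: ·
e13 deliver 0→2: ·
e14 crash(0): 0[✗foll,t=1,-]
e15 deliver 2→1: 1[foll,t=1,s]
e16 propose(0,'p'): ·
e17 recover(0): 0[foll,t=1,-]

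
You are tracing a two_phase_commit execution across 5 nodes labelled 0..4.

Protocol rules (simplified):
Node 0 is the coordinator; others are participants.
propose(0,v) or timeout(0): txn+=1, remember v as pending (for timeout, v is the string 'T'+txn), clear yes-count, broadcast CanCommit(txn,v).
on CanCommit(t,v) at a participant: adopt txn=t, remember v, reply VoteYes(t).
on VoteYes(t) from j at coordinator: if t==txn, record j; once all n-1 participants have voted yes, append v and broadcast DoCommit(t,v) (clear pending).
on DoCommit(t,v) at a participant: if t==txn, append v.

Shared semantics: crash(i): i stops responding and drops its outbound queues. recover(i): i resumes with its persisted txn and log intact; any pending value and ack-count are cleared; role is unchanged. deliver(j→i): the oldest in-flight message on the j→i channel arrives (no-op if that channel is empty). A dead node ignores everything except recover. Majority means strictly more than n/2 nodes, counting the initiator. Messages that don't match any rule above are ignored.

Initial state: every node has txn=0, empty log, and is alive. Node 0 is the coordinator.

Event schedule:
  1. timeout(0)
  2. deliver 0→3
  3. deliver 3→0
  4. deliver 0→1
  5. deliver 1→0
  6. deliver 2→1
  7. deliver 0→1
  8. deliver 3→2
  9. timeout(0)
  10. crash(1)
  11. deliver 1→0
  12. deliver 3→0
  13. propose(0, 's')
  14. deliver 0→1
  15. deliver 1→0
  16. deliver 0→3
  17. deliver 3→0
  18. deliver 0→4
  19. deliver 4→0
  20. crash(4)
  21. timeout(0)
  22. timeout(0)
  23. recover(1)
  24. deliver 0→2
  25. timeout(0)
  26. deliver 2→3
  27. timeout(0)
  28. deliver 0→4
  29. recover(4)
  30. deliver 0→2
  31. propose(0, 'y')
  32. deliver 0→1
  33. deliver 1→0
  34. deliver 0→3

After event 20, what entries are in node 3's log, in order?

empty

[1] timeout(0) → N0(coor t1 [-])
[2] deliver 0→3 → N3(part t1 [-])
[3] deliver 3→0 → ∅
[4] deliver 0→1 → N1(part t1 [-])
[5] deliver 1→0 → ∅
[6] deliver 2→1 → ∅
[7] deliver 0→1 → ∅
[8] deliver 3→2 → ∅
[9] timeout(0) → N0(coor t2 [-])
[10] crash(1) → N1(✗part t1 [-])
[11] deliver 1→0 → ∅
[12] deliver 3→0 → ∅
[13] propose(0,'s') → N0(coor t3 [-])
[14] deliver 0→1 → ∅
[15] deliver 1→0 → ∅
[16] deliver 0→3 → N3(part t2 [-])
[17] deliver 3→0 → ∅
[18] deliver 0→4 → N4(part t1 [-])
[19] deliver 4→0 → ∅
[20] crash(4) → N4(✗part t1 [-])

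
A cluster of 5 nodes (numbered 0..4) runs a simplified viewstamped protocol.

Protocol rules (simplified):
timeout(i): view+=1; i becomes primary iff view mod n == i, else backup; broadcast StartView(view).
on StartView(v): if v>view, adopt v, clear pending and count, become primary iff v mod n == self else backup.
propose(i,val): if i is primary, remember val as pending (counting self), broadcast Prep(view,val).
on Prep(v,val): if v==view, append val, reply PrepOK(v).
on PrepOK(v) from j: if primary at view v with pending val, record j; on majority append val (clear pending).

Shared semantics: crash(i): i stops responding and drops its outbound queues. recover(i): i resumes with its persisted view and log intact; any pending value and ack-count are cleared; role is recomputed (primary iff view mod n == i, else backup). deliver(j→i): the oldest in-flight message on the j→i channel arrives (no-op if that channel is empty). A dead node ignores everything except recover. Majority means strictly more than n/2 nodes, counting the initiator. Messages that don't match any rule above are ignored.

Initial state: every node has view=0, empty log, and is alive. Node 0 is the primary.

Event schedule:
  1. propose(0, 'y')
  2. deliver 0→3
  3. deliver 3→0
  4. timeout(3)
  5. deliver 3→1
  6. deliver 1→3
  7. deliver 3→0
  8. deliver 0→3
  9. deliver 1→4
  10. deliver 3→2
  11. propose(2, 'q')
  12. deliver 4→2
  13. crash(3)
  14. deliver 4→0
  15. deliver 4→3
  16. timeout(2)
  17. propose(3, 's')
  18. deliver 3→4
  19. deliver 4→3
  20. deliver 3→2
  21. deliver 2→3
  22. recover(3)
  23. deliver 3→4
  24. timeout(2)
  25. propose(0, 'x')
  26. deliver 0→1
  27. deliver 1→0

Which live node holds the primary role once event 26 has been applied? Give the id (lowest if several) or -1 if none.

1

[1] propose(0,'y') → ∅
[2] deliver 0→3 → N3(back v0 [y])
[3] deliver 3→0 → ∅
[4] timeout(3) → N3(back v1 [y])
[5] deliver 3→1 → N1(prim v1 [-])
[6] deliver 1→3 → ∅
[7] deliver 3→0 → N0(back v1 [-])
[8] deliver 0→3 → ∅
[9] deliver 1→4 → ∅
[10] deliver 3→2 → N2(back v1 [-])
[11] propose(2,'q') → ∅
[12] deliver 4→2 → ∅
[13] crash(3) → N3(✗back v1 [y])
[14] deliver 4→0 → ∅
[15] deliver 4→3 → ∅
[16] timeout(2) → N2(prim v2 [-])
[17] propose(3,'s') → ∅
[18] deliver 3→4 → ∅
[19] deliver 4→3 → ∅
[20] deliver 3→2 → ∅
[21] deliver 2→3 → ∅
[22] recover(3) → N3(back v1 [y])
[23] deliver 3→4 → ∅
[24] timeout(2) → N2(back v3 [-])
[25] propose(0,'x') → ∅
[26] deliver 0→1 → ∅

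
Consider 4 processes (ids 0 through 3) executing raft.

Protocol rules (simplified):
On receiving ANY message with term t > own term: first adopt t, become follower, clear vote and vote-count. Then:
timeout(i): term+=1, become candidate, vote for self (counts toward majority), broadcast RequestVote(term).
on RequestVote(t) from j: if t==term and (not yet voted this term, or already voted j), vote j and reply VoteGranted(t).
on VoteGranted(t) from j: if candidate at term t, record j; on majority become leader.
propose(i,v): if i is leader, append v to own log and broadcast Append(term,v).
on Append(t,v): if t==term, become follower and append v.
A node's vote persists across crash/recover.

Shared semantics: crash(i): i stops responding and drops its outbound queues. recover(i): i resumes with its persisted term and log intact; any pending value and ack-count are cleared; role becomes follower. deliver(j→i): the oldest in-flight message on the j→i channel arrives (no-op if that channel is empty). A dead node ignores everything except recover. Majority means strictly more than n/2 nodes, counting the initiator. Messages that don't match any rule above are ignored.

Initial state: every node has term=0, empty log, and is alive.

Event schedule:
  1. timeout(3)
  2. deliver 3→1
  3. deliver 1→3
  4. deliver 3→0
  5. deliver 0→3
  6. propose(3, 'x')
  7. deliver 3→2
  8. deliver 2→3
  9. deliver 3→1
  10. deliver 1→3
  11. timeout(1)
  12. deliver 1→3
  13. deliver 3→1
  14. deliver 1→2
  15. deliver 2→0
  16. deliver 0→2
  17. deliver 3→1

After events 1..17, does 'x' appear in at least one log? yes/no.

[1] timeout(3) → N3(cand t1 [-])
[2] deliver 3→1 → N1(foll t1 [-])
[3] deliver 1→3 → ∅
[4] deliver 3→0 → N0(foll t1 [-])
[5] deliver 0→3 → N3(lead t1 [-])
[6] propose(3,'x') → N3(lead t1 [x])
[7] deliver 3→2 → N2(foll t1 [-])
[8] deliver 2→3 → ∅
[9] deliver 3→1 → N1(foll t1 [x])
[10] deliver 1→3 → ∅
[11] timeout(1) → N1(cand t2 [x])
[12] deliver 1→3 → N3(foll t2 [x])
[13] deliver 3→1 → ∅
[14] deliver 1→2 → N2(foll t2 [-])
[15] deliver 2→0 → ∅
[16] deliver 0→2 → ∅
[17] deliver 3→1 → ∅

yes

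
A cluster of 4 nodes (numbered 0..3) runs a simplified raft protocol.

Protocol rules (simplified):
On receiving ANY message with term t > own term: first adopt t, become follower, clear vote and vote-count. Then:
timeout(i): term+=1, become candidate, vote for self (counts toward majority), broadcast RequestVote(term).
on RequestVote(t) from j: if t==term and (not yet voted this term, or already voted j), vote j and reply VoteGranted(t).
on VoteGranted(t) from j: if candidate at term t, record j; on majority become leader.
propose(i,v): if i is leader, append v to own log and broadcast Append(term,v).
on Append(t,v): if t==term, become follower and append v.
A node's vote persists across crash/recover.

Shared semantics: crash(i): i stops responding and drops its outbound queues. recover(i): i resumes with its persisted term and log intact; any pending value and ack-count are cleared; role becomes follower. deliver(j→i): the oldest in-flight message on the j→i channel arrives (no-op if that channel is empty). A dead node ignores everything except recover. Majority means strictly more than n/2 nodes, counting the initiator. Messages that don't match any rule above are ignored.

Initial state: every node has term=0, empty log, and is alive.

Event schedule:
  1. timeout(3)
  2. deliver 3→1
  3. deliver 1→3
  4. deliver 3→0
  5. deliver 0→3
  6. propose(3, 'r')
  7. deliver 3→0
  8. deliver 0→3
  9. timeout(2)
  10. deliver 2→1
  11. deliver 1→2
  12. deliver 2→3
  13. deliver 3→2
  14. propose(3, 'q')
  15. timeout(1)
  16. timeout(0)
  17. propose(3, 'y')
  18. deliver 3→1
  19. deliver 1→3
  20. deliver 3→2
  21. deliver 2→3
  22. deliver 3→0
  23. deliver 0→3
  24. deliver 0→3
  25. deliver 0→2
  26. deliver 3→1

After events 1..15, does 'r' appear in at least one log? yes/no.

yes

[1] timeout(3) → N3(cand t1 [-])
[2] deliver 3→1 → N1(foll t1 [-])
[3] deliver 1→3 → ∅
[4] deliver 3→0 → N0(foll t1 [-])
[5] deliver 0→3 → N3(lead t1 [-])
[6] propose(3,'r') → N3(lead t1 [r])
[7] deliver 3→0 → N0(foll t1 [r])
[8] deliver 0→3 → ∅
[9] timeout(2) → N2(cand t1 [-])
[10] deliver 2→1 → ∅
[11] deliver 1→2 → ∅
[12] deliver 2→3 → ∅
[13] deliver 3→2 → ∅
[14] propose(3,'q') → N3(lead t1 [r,q])
[15] timeout(1) → N1(cand t2 [-])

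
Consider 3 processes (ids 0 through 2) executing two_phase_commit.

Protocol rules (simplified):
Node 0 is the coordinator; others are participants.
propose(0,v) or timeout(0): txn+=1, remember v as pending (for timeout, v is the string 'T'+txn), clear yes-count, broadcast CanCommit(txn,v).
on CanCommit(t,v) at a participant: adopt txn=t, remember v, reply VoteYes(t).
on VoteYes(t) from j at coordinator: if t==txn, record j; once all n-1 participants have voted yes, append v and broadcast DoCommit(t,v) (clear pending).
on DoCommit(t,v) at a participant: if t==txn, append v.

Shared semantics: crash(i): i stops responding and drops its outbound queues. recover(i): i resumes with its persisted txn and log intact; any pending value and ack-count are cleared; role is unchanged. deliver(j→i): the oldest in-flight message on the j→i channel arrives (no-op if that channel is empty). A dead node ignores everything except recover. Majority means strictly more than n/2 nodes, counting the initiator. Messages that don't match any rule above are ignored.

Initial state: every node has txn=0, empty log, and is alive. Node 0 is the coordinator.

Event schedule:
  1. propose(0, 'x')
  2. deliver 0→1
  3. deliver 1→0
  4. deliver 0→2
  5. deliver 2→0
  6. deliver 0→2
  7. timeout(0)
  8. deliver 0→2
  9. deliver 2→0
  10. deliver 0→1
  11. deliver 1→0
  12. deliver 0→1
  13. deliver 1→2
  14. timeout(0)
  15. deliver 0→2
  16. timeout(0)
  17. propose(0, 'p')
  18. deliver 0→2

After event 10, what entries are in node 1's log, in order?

[1] propose(0,'x') → N0(coor t1 [-])
[2] deliver 0→1 → N1(part t1 [-])
[3] deliver 1→0 → ∅
[4] deliver 0→2 → N2(part t1 [-])
[5] deliver 2→0 → N0(coor t1 [x])
[6] deliver 0→2 → N2(part t1 [x])
[7] timeout(0) → N0(coor t2 [x])
[8] deliver 0→2 → N2(part t2 [x])
[9] deliver 2→0 → ∅
[10] deliver 0→1 → N1(part t1 [x])

x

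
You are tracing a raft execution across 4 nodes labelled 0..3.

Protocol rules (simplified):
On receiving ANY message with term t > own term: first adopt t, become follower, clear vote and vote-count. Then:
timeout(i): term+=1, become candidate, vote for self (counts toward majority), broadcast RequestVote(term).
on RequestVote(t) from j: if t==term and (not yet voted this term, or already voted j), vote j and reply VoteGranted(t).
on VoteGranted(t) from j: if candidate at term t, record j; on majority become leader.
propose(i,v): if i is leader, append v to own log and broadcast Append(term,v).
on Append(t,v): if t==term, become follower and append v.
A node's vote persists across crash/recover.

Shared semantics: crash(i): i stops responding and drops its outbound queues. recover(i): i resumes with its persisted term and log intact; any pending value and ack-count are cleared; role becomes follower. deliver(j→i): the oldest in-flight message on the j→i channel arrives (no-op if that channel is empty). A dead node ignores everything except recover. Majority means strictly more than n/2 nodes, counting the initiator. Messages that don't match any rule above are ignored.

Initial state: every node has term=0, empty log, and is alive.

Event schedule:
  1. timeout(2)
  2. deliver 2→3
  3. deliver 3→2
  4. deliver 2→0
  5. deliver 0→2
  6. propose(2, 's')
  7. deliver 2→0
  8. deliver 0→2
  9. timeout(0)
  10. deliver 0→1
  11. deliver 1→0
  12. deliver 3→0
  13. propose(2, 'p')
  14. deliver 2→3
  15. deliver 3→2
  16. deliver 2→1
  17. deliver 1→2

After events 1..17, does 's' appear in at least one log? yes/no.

yes

[1] timeout(2) → N2(cand t1 [-])
[2] deliver 2→3 → N3(foll t1 [-])
[3] deliver 3→2 → ∅
[4] deliver 2→0 → N0(foll t1 [-])
[5] deliver 0→2 → N2(lead t1 [-])
[6] propose(2,'s') → N2(lead t1 [s])
[7] deliver 2→0 → N0(foll t1 [s])
[8] deliver 0→2 → ∅
[9] timeout(0) → N0(cand t2 [s])
[10] deliver 0→1 → N1(foll t2 [-])
[11] deliver 1→0 → ∅
[12] deliver 3→0 → ∅
[13] propose(2,'p') → N2(lead t1 [s,p])
[14] deliver 2→3 → N3(foll t1 [s])
[15] deliver 3→2 → ∅
[16] deliver 2→1 → ∅
[17] deliver 1→2 → ∅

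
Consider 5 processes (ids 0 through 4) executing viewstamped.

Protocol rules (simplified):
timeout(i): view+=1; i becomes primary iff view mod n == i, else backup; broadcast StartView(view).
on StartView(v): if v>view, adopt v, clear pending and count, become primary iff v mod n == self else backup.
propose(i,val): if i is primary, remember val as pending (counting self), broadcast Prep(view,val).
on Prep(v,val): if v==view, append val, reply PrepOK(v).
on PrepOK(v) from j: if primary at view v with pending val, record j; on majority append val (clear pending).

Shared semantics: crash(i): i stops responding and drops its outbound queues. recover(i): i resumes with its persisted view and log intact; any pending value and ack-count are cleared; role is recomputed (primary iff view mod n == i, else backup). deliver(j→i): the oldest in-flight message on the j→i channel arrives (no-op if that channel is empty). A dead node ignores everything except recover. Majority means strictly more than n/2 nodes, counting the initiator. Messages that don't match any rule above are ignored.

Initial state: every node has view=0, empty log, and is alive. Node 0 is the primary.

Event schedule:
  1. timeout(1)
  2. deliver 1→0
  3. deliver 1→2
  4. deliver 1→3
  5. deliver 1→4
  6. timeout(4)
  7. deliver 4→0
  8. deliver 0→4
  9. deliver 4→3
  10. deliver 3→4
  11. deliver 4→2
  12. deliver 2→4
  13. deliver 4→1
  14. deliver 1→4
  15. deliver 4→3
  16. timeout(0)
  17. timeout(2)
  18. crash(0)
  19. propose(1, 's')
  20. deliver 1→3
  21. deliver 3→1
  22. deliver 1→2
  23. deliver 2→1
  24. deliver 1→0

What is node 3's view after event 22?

[1] timeout(1) → N1(prim v1 [-])
[2] deliver 1→0 → N0(back v1 [-])
[3] deliver 1→2 → N2(back v1 [-])
[4] deliver 1→3 → N3(back v1 [-])
[5] deliver 1→4 → N4(back v1 [-])
[6] timeout(4) → N4(back v2 [-])
[7] deliver 4→0 → N0(back v2 [-])
[8] deliver 0→4 → ∅
[9] deliver 4→3 → N3(back v2 [-])
[10] deliver 3→4 → ∅
[11] deliver 4→2 → N2(prim v2 [-])
[12] deliver 2→4 → ∅
[13] deliver 4→1 → N1(back v2 [-])
[14] deliver 1→4 → ∅
[15] deliver 4→3 → ∅
[16] timeout(0) → N0(back v3 [-])
[17] timeout(2) → N2(back v3 [-])
[18] crash(0) → N0(✗back v3 [-])
[19] propose(1,'s') → ∅
[20] deliver 1→3 → ∅
[21] deliver 3→1 → ∅
[22] deliver 1→2 → ∅

2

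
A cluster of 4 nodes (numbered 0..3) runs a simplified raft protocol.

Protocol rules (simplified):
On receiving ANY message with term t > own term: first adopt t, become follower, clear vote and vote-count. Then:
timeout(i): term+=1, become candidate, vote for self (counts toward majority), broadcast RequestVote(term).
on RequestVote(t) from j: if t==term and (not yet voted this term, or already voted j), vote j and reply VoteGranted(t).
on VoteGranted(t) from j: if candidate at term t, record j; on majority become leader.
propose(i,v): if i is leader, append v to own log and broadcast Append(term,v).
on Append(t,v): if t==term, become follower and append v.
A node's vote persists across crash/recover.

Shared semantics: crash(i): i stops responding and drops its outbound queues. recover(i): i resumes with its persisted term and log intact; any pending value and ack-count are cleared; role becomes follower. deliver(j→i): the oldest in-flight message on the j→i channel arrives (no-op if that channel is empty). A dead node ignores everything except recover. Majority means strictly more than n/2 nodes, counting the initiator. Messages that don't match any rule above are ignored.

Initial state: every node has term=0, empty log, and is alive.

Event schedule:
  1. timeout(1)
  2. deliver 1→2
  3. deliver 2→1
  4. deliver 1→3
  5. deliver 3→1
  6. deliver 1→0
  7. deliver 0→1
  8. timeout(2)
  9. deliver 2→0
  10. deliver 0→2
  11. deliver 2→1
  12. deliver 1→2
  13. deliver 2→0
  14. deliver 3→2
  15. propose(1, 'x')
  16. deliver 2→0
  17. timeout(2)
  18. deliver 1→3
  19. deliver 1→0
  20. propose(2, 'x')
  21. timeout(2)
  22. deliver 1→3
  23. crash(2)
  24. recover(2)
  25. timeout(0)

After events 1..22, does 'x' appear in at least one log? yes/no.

after 1 — timeout(1): n1:cand/t1/[-]
after 2 — deliver 1→2: n2:foll/t1/[-]
after 3 — deliver 2→1: ·
after 4 — deliver 1→3: n3:foll/t1/[-]
after 5 — deliver 3→1: n1:lead/t1/[-]
after 6 — deliver 1→0: n0:foll/t1/[-]
after 7 — deliver 0→1: ·
after 8 — timeout(2): n2:cand/t2/[-]
after 9 — deliver 2→0: n0:foll/t2/[-]
after 10 — deliver 0→2: ·
after 11 — deliver 2→1: n1:foll/t2/[-]
after 12 — deliver 1→2: n2:lead/t2/[-]
after 13 — deliver 2→0: ·
after 14 — deliver 3→2: ·
after 15 — propose(1,'x'): ·
after 16 — deliver 2→0: ·
after 17 — timeout(2): n2:cand/t3/[-]
after 18 — deliver 1→3: ·
after 19 — deliver 1→0: ·
after 20 — propose(2,'x'): ·
after 21 — timeout(2): n2:cand/t4/[-]
after 22 — deliver 1→3: ·

no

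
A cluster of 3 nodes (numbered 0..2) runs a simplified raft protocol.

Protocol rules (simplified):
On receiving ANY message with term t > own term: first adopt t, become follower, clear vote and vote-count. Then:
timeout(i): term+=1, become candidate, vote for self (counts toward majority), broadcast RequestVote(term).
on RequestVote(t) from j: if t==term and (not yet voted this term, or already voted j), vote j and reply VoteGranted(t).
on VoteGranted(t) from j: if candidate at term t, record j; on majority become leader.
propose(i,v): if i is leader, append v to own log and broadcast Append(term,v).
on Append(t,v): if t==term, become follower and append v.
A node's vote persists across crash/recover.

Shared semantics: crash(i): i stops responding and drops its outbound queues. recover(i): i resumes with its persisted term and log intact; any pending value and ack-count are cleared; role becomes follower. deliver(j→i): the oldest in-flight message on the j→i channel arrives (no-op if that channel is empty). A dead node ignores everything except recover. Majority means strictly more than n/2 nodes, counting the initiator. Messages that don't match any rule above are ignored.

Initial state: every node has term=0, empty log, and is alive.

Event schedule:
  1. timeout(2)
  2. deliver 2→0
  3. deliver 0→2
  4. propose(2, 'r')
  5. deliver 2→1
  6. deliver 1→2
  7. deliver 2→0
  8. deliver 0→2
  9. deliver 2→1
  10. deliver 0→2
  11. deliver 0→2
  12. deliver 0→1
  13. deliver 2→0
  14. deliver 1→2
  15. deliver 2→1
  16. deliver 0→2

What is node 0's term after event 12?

1

e1 timeout(2): 2[cand,t=1,-]
e2 deliver 2→0: 0[foll,t=1,-]
e3 deliver 0→2: 2[lead,t=1,-]
e4 propose(2,'r'): 2[lead,t=1,r]
e5 deliver 2→1: 1[foll,t=1,-]
e6 deliver 1→2: ·
e7 deliver 2→0: 0[foll,t=1,r]
e8 deliver 0→2: ·
e9 deliver 2→1: 1[foll,t=1,r]
e10 deliver 0→2: ·
e11 deliver 0→2: ·
e12 deliver 0→1: ·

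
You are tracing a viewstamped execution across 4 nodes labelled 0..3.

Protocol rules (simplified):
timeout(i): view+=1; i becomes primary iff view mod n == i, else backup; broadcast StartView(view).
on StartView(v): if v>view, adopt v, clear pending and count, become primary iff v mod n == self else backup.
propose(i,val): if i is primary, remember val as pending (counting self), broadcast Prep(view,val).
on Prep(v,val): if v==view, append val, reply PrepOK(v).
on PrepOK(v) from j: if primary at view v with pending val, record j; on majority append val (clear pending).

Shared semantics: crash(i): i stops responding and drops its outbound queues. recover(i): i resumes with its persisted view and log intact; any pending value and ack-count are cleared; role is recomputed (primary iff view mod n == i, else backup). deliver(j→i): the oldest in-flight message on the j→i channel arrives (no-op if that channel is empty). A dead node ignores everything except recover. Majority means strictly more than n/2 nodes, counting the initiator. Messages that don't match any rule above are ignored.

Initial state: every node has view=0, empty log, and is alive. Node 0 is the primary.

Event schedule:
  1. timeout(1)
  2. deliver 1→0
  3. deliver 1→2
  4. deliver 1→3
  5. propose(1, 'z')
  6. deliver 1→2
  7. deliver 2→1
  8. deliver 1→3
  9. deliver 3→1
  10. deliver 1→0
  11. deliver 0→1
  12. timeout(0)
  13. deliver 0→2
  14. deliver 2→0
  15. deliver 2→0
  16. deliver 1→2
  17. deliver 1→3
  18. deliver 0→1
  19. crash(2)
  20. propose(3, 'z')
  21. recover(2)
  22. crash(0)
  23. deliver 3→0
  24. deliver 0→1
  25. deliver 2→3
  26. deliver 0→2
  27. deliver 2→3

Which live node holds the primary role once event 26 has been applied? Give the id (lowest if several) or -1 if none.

2

after 1 — timeout(1): n1:prim/v1/[-]
after 2 — deliver 1→0: n0:back/v1/[-]
after 3 — deliver 1→2: n2:back/v1/[-]
after 4 — deliver 1→3: n3:back/v1/[-]
after 5 — propose(1,'z'): ·
after 6 — deliver 1→2: n2:back/v1/[z]
after 7 — deliver 2→1: ·
after 8 — deliver 1→3: n3:back/v1/[z]
after 9 — deliver 3→1: n1:prim/v1/[z]
after 10 — deliver 1→0: n0:back/v1/[z]
after 11 — deliver 0→1: ·
after 12 — timeout(0): n0:back/v2/[z]
after 13 — deliver 0→2: n2:prim/v2/[z]
after 14 — deliver 2→0: ·
after 15 — deliver 2→0: ·
after 16 — deliver 1→2: ·
after 17 — deliver 1→3: ·
after 18 — deliver 0→1: n1:back/v2/[z]
after 19 — crash(2): n2:✗prim/v2/[z]
after 20 — propose(3,'z'): ·
after 21 — recover(2): n2:prim/v2/[z]
after 22 — crash(0): n0:✗back/v2/[z]
after 23 — deliver 3→0: ·
after 24 — deliver 0→1: ·
after 25 — deliver 2→3: ·
after 26 — deliver 0→2: ·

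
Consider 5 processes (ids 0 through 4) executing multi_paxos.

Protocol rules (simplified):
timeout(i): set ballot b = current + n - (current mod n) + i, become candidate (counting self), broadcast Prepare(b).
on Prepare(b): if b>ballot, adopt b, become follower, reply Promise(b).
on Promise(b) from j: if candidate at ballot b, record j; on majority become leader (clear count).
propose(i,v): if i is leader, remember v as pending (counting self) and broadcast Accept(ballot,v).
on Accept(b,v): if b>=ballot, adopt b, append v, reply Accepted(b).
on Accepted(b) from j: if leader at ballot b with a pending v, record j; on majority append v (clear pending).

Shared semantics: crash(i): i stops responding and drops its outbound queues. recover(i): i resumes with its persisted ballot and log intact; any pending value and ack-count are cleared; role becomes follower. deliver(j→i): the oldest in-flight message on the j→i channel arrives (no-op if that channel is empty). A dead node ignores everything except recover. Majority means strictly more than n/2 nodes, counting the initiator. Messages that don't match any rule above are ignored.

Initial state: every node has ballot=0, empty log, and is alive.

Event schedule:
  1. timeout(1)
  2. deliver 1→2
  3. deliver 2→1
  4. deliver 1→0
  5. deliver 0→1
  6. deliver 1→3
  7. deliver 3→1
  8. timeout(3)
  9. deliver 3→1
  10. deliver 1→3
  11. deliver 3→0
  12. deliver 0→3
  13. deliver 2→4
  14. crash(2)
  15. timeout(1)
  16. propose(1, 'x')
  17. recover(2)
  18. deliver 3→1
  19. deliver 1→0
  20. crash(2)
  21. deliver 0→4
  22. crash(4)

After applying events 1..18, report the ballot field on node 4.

0

after 1 — timeout(1): n1:cand/b6/[-]
after 2 — deliver 1→2: n2:foll/b6/[-]
after 3 — deliver 2→1: ·
after 4 — deliver 1→0: n0:foll/b6/[-]
after 5 — deliver 0→1: n1:lead/b6/[-]
after 6 — deliver 1→3: n3:foll/b6/[-]
after 7 — deliver 3→1: ·
after 8 — timeout(3): n3:cand/b13/[-]
after 9 — deliver 3→1: n1:foll/b13/[-]
after 10 — deliver 1→3: ·
after 11 — deliver 3→0: n0:foll/b13/[-]
after 12 — deliver 0→3: n3:lead/b13/[-]
after 13 — deliver 2→4: ·
after 14 — crash(2): n2:✗foll/b6/[-]
after 15 — timeout(1): n1:cand/b16/[-]
after 16 — propose(1,'x'): ·
after 17 — recover(2): n2:foll/b6/[-]
after 18 — deliver 3→1: ·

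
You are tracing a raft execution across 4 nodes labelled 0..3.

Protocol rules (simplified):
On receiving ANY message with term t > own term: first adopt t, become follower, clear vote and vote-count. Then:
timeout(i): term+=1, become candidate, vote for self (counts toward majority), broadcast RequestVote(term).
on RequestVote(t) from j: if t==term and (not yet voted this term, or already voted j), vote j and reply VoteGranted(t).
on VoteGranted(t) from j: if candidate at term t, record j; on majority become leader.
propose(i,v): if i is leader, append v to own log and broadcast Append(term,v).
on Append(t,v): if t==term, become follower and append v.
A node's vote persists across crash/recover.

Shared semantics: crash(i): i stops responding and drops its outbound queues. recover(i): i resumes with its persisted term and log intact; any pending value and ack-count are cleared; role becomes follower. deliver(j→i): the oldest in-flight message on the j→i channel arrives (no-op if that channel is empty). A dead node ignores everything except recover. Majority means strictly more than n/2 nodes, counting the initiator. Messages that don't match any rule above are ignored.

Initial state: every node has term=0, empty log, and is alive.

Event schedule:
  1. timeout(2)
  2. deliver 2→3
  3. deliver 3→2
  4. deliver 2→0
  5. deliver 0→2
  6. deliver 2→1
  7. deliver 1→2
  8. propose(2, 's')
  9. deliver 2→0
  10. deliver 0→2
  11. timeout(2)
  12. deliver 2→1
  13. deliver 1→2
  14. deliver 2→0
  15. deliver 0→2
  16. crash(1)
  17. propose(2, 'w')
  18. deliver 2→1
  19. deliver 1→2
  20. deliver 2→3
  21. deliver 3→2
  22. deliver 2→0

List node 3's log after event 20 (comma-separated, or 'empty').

[1] timeout(2) → N2(cand t1 [-])
[2] deliver 2→3 → N3(foll t1 [-])
[3] deliver 3→2 → ∅
[4] deliver 2→0 → N0(foll t1 [-])
[5] deliver 0→2 → N2(lead t1 [-])
[6] deliver 2→1 → N1(foll t1 [-])
[7] deliver 1→2 → ∅
[8] propose(2,'s') → N2(lead t1 [s])
[9] deliver 2→0 → N0(foll t1 [s])
[10] deliver 0→2 → ∅
[11] timeout(2) → N2(cand t2 [s])
[12] deliver 2→1 → N1(foll t1 [s])
[13] deliver 1→2 → ∅
[14] deliver 2→0 → N0(foll t2 [s])
[15] deliver 0→2 → ∅
[16] crash(1) → N1(✗foll t1 [s])
[17] propose(2,'w') → ∅
[18] deliver 2→1 → ∅
[19] deliver 1→2 → ∅
[20] deliver 2→3 → N3(foll t1 [s])

s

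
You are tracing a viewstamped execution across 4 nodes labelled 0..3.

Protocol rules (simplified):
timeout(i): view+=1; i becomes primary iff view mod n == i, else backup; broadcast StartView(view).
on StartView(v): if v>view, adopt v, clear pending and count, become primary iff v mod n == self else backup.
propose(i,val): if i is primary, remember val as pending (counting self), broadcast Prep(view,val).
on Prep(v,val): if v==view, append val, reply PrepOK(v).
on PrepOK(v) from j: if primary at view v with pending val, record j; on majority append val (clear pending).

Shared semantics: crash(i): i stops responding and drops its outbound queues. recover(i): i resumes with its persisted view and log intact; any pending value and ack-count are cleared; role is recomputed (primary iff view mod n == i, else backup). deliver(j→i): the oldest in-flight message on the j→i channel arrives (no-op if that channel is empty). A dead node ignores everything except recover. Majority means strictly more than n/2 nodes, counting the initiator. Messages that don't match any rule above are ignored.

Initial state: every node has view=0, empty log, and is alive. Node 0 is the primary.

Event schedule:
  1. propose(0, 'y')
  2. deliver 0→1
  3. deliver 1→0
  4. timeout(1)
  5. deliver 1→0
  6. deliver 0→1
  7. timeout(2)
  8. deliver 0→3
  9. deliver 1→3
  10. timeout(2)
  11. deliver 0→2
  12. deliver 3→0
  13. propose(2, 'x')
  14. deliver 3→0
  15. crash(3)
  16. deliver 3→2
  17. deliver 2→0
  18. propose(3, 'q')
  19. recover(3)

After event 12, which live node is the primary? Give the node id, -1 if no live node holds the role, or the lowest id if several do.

1

[1] propose(0,'y') → ∅
[2] deliver 0→1 → N1(back v0 [y])
[3] deliver 1→0 → ∅
[4] timeout(1) → N1(prim v1 [y])
[5] deliver 1→0 → N0(back v1 [-])
[6] deliver 0→1 → ∅
[7] timeout(2) → N2(back v1 [-])
[8] deliver 0→3 → N3(back v0 [y])
[9] deliver 1→3 → N3(back v1 [y])
[10] timeout(2) → N2(prim v2 [-])
[11] deliver 0→2 → ∅
[12] deliver 3→0 → ∅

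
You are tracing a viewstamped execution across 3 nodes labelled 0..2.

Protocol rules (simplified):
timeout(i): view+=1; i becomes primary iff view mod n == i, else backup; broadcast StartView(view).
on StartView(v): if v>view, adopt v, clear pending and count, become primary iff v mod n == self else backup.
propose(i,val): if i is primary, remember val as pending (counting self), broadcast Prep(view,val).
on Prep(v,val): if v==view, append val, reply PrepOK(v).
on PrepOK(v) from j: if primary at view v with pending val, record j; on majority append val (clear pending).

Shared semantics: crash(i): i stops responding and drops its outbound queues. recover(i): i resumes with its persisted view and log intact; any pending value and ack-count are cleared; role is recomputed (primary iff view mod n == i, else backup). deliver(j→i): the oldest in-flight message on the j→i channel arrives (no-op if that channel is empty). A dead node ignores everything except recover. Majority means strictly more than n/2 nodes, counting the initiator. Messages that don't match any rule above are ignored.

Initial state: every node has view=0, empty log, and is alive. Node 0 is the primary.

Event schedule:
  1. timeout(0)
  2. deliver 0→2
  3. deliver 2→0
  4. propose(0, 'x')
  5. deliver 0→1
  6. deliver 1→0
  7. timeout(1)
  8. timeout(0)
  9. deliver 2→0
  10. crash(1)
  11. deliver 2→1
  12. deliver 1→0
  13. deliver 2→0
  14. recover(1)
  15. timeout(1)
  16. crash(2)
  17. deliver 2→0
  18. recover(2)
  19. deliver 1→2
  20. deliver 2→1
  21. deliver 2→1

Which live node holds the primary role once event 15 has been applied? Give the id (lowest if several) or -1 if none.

-1

e1 timeout(0): 0[back,v=1,-]
e2 deliver 0→2: 2[back,v=1,-]
e3 deliver 2→0: ·
e4 propose(0,'x'): ·
e5 deliver 0→1: 1[prim,v=1,-]
e6 deliver 1→0: ·
e7 timeout(1): 1[back,v=2,-]
e8 timeout(0): 0[back,v=2,-]
e9 deliver 2→0: ·
e10 crash(1): 1[✗back,v=2,-]
e11 deliver 2→1: ·
e12 deliver 1→0: ·
e13 deliver 2→0: ·
e14 recover(1): 1[back,v=2,-]
e15 timeout(1): 1[back,v=3,-]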